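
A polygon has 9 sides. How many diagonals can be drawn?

Total line segments between 9 vertices = C(9,2) = 36.
Subtract the 9 sides: 36 - 9 = 27 diagonals.

27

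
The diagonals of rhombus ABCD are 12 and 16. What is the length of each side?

In a rhombus, the diagonals bisect each other perpendicularly, creating four congruent right triangles.
Each triangle has legs 6 (half of 12) and 8 (half of 16).
The hypotenuse of each right triangle is a side of the rhombus:
side = sqrt(6^2 + 8^2) = sqrt(100) = 10

10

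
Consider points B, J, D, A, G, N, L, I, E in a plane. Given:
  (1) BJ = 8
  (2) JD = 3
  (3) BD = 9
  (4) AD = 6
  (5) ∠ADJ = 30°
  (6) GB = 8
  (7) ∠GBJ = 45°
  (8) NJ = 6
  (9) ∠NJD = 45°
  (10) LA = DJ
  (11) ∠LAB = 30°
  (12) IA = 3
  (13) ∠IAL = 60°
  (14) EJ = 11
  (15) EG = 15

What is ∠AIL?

From the given relations: LA = DJ = 3.
Step 1: By the law of cosines on triangle IAL: IL² = 3² + 3² − 2·3·3·cos(60°) = 9, so IL = 3.
Step 2: By the inverse law of cosines on triangle AIL: cos(∠AIL) = (3² + 3² − 3²) / (2·3·3) = 9/18 = 0.5, so ∠AIL = 60°.

Therefore, the measure of angle ∠AIL = 60°.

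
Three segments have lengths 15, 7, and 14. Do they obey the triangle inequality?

For three segments to close into a triangle, no single side can be as long as the other two combined.
The longest side is 15, and 7 + 14 = 21 > 15.
A triangle can be formed.

Yes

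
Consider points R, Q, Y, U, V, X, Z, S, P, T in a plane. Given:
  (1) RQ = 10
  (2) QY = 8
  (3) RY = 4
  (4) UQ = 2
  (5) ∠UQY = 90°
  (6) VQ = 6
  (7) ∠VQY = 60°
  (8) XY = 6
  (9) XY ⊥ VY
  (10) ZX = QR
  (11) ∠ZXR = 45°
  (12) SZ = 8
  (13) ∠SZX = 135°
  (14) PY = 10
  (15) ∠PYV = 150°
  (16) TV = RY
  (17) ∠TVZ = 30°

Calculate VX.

Step 1: By the law of cosines on triangle VQY: VY² = 6² + 8² − 2·6·8·cos(60°) = 52, so VY = 2·√13.
Step 2: By the law of cosines on triangle VYX: VX² = (2·√13)² + 6² − 2·2·√13·6·cos(90°) = 88, so VX = 2·√22.

Therefore, the length of VX = 2·√22.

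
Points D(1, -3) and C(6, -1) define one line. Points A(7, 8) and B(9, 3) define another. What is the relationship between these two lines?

Slope of line 1: m1 = (-1 - -3)/(6 - 1) = 2/5 = 2/5
Slope of line 2: m2 = (3 - 8)/(9 - 7) = -5/2 = -5/2
Two lines are perpendicular when the product of their slopes is -1 (negative reciprocals).
m1 * m2 = (2/5) * (-5/2) = -1, confirming perpendicularity.

Perpendicular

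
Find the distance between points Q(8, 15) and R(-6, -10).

d = sqrt((-6 - 8)^2 + (-10 - 15)^2)
d = sqrt(-14^2 + -25^2)
d = sqrt(196 + 625)
d = sqrt(821)

sqrt(821)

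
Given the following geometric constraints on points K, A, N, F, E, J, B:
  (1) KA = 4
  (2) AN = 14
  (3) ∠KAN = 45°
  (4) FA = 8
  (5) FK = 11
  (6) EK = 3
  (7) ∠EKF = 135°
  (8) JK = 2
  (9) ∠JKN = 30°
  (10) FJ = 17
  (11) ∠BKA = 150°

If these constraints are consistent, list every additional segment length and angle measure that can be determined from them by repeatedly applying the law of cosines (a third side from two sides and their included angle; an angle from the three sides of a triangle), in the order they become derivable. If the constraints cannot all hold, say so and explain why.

These constraints are not satisfiable: by the triangle inequality in triangle KFJ, (5) FK = 11 and (8) JK = 2 force FJ ≤ 11 + 2 = 13, but (10) says FJ = 17. No planar figure meets all of them, so nothing further can be derived.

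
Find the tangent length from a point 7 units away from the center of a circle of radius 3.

Let T be the point of tangency. Then CT ⊥ AT (radius ⊥ tangent).
In right triangle CTA: CA² = CT² + AT²
7² = 3² + AT²
AT² = 40, AT = 2*sqrt(10)

2*sqrt(10)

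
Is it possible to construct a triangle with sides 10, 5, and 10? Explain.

Sort the sides: 5, 10, 10.
It suffices to check that the sum of the two smallest exceeds the largest:
5 + 10 = 15 > 10. ✓
Yes, a valid triangle can be formed.

Yes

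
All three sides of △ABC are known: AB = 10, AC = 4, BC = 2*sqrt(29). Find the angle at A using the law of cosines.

When all three sides of a triangle are known, the law of cosines can be rearranged to find any angle.
cos(C) = (a² + b² - c²) / (2ab) gives cos(A) = 0.
Taking the inverse cosine: A = 90°.

90°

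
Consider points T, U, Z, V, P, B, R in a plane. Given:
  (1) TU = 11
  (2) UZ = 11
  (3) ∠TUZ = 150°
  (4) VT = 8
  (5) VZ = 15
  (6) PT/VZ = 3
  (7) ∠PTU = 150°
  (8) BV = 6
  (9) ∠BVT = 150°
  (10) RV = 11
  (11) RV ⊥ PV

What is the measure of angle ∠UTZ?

Step 1: By the law of cosines on triangle TUZ: TZ² = 11² + 11² − 2·11·11·cos(150°) = 451.58, so TZ ≈ 21.25.
Step 2: By the inverse law of cosines on triangle UTZ: cos(∠UTZ) = (11² + 21.25² − 11²) / (2·11·21.25) = 451.58/467.51 = 0.9659, so ∠UTZ = 15°.

Therefore, the measure of angle ∠UTZ = 15°.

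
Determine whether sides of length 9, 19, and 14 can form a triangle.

Sort the sides: 9, 14, 19.
It suffices to check that the sum of the two smallest exceeds the largest:
9 + 14 = 23 > 19. ✓
Yes, a valid triangle can be formed.

Yes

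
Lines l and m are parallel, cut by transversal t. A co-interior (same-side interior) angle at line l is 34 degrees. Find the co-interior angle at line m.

Co-interior angles (same-side interior) formed by parallel lines and a transversal are supplementary (sum to 180 degrees).
The given angle is 34 degrees.
The co-interior angle = 180 - 34 = 146 degrees.

146 degrees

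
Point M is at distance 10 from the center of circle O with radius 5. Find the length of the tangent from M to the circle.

Let T be the point of tangency. Then OT ⊥ MT (radius ⊥ tangent).
In right triangle OTM: OM² = OT² + MT²
10² = 5² + MT²
MT² = 75, MT = 5*sqrt(3)

5*sqrt(3)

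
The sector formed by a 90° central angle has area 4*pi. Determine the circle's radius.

The sector covers 90°/360° = 1/4 of the full circle.
Full circle area = 4*pi / 1/4 = 16*pi.
Since full area = πr², we get r² = 16*pi/π = 16, so r = 4.

4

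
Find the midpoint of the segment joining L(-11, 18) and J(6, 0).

M = ((x₁ + x₂)/2, (y₁ + y₂)/2)
= ((-11 + 6)/2, (18 + 0)/2)
= (-5/2, 18/2) = (-5/2, 9)

(-5/2, 9)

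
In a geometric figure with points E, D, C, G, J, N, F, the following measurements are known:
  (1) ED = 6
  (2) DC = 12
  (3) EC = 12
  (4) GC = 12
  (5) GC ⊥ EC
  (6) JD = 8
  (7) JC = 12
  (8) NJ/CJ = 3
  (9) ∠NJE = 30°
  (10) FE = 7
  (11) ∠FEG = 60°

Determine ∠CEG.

Step 1: By the law of cosines on triangle ECG: EG² = 12² + 12² − 2·12·12·cos(90°) = 288, so EG = 12·√2.
Step 2: By the inverse law of cosines on triangle CEG: cos(∠CEG) = (12² + (12·√2)² − 12²) / (2·12·12·√2) = 288/407.29 = 0.7071, so ∠CEG = 45°.

Therefore, the measure of angle ∠CEG = 45°.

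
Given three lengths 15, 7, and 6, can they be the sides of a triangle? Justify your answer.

No.
The triangle inequality is violated: 7 + 6 = 13 ≤ 15.
These lengths cannot form a triangle.

No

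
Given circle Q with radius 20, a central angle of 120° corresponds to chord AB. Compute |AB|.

Drop a perpendicular from the center to the chord, bisecting both the chord and the central angle.
Each half-chord = r sin(θ/2) = 20 sin(60°).
The full chord = 2 × 20 × sin(60°) = 20*sqrt(3).

20*sqrt(3)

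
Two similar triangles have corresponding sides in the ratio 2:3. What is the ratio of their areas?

The ratio of areas of similar triangles equals the square of the side ratio.
Side ratio = 2:3
Area ratio = (2/3)^2 = 4/9 = 4:9

4:9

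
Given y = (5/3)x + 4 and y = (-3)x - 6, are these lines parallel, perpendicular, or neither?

Slope of line 1: m1 = 5/3
Slope of line 2: m2 = -3
m1 != m2 and m1*m2 = -5 != -1. Neither.

Neither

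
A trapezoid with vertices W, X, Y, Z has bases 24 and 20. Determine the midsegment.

midsegment = (24 + 20) / 2 = 44 / 2 = 22

22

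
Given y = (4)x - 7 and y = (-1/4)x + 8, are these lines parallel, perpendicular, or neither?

Slope of line 1: m1 = 4
Slope of line 2: m2 = -1/4
Two lines are perpendicular when the product of their slopes is -1 (negative reciprocals).
m1 * m2 = (4) * (-1/4) = -1, confirming perpendicularity.

Perpendicular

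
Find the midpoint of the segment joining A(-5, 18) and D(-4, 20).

The midpoint is the average of the coordinates:
x: (-5 + -4)/2 = -9/2
y: (18 + 20)/2 = 19
Midpoint = (-9/2, 19)

(-9/2, 19)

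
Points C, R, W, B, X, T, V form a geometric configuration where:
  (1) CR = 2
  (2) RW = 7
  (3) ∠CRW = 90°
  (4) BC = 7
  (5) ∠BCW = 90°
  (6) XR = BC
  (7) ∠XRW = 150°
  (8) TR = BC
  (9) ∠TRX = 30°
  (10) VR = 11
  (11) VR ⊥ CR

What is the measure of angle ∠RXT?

From the given relations: XR = BC = 7; TR = BC = 7.
Step 1: By the law of cosines on triangle XRT: XT² = 7² + 7² − 2·7·7·cos(30°) = 13.13, so XT ≈ 3.62.
Step 2: By the inverse law of cosines on triangle RXT: cos(∠RXT) = (7² + 3.62² − 7²) / (2·7·3.62) = 13.13/50.73 = 0.2588, so ∠RXT = 75°.

Therefore, the measure of angle ∠RXT = 75°.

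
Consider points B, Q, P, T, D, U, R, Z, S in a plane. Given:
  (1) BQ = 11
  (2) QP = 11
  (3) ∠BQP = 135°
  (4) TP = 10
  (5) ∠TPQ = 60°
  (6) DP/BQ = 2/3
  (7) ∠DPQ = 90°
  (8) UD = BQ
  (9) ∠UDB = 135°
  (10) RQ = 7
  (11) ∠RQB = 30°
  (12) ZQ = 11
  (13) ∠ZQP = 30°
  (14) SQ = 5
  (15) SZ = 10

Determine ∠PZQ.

Step 1: By the law of cosines on triangle ZQP: ZP² = 11² + 11² − 2·11·11·cos(30°) = 32.42, so ZP ≈ 5.69.
Step 2: By the inverse law of cosines on triangle PZQ: cos(∠PZQ) = (5.69² + 11² − 11²) / (2·5.69·11) = 32.42/125.27 = 0.2588, so ∠PZQ = 75°.

Therefore, the measure of angle ∠PZQ = 75°.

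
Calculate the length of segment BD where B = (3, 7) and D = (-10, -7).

The horizontal distance is |-10 - 3| = 13 and the vertical distance is |-7 - 7| = 14.
By the Pythagorean theorem, d = sqrt(13^2 + 14^2) = sqrt(365).

sqrt(365)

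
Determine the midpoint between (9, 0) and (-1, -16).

The midpoint is the average of the coordinates:
x: (9 + -1)/2 = 4
y: (0 + -16)/2 = -8
Midpoint = (4, -8)

(4, -8)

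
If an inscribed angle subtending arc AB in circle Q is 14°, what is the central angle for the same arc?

Central angle = 2 × 14° = 28° (inscribed angle theorem).

28°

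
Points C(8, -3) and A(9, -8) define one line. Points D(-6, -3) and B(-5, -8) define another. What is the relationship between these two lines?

Slope of line 1: m1 = (-8 - -3)/(9 - 8) = -5/1 = -5
Slope of line 2: m2 = (-8 - -3)/(-5 - -6) = -5/1 = -5
Since m1 = m2 = -5, the lines are parallel.

Parallel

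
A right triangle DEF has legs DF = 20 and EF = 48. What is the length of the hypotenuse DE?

By the Pythagorean theorem: DE^2 = DF^2 + EF^2
DE^2 = 20^2 + 48^2 = 400 + 2304 = 2704
DE = sqrt(2704) = 52

52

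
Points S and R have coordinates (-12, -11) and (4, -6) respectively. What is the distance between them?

d = sqrt((16)^2 + (5)^2) = sqrt(281)

sqrt(281)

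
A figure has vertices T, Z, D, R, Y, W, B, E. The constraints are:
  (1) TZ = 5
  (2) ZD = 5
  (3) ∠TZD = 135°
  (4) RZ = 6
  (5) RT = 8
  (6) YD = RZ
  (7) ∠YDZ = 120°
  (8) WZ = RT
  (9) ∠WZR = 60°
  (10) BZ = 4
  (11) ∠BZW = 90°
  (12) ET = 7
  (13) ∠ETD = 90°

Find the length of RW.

From the given relations: WZ = RT = 8.
Step 1: By the law of cosines on triangle RZW: RW² = 6² + 8² − 2·6·8·cos(60°) = 52, so RW = 2·√13.

Therefore, the length of RW = 2·√13.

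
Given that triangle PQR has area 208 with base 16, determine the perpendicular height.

height = 2 * 208 / 16 = 26

26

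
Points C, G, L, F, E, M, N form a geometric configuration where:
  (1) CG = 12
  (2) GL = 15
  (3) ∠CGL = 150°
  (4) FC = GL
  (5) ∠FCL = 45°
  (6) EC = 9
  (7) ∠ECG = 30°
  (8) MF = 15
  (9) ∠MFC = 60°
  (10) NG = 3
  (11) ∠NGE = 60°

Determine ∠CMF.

From the given relations: FC = GL = 15.
Step 1: By the law of cosines on triangle MFC: MC² = 15² + 15² − 2·15·15·cos(60°) = 225, so MC = 15.
Step 2: By the inverse law of cosines on triangle CMF: cos(∠CMF) = (15² + 15² − 15²) / (2·15·15) = 225/450 = 0.5, so ∠CMF = 60°.

Therefore, the measure of angle ∠CMF = 60°.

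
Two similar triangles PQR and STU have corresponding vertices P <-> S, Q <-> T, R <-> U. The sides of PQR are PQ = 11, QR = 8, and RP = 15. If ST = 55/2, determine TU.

k = 55/2/11 = 5/2. TU = 5/2 * 8 = 20.

20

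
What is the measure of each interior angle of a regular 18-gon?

Each interior angle of a regular n-gon is (n - 2) * 180 / n.
For n = 18: (18 - 2) * 180 / 18 = 2880/18 = 160 degrees.

160 degrees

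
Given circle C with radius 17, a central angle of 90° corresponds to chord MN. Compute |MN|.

Drop a perpendicular from the center to the chord, bisecting both the chord and the central angle.
Each half-chord = r sin(θ/2) = 17 sin(45°).
The full chord = 2 × 17 × sin(45°) = 17*sqrt(2).

17*sqrt(2)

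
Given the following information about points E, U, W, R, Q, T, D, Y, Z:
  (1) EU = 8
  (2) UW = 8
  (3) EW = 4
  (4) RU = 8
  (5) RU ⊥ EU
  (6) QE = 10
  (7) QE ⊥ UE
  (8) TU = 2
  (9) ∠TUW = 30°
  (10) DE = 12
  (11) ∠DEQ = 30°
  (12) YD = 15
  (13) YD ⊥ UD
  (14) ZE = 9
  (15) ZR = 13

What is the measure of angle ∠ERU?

Step 1: By the law of cosines on triangle RUE: RE² = 8² + 8² − 2·8·8·cos(90°) = 128, so RE = 8·√2.
Step 2: By the inverse law of cosines on triangle ERU: cos(∠ERU) = ((8·√2)² + 8² − 8²) / (2·8·√2·8) = 128/181.02 = 0.7071, so ∠ERU = 45°.

Therefore, the measure of angle ∠ERU = 45°.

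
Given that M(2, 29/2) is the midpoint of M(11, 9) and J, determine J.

Using the midpoint formula: M = ((x1 + x2)/2, (y1 + y2)/2)
We know M = (2, 29/2) and M = (11, 9)
For x: 2 = (11 + x2)/2, so x2 = 2*2 - 11 = -7
For y: 29/2 = (9 + y2)/2, so y2 = 2*29/2 - 9 = 20
J = (-7, 20)

(-7, 20)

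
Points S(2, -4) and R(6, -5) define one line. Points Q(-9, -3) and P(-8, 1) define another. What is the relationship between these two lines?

Slope of line 1: m1 = (-5 - -4)/(6 - 2) = -1/4 = -1/4
Slope of line 2: m2 = (1 - -3)/(-8 - -9) = 4/1 = 4
m1 * m2 = (-1/4) * (4) = -1 = -1, so the lines are perpendicular.

Perpendicular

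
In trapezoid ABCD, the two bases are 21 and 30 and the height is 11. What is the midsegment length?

The midsegment of a trapezoid = (base1 + base2) / 2
midsegment = (21 + 30) / 2
midsegment = 51 / 2
midsegment = 51/2

51/2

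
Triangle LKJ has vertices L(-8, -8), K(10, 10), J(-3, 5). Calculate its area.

Using the Shoelace formula for a triangle:
Area = (1/2)|x0(y1 - y2) + x1(y2 - y0) + x2(y0 - y1)|
Area = (1/2)|-8(10 - 5) + 10(5 - -8) + -3(-8 - 10)|
Area = (1/2)|-40 + 130 + 54|
Area = (1/2)|144|
Area = (1/2)(144)
Area = 72

72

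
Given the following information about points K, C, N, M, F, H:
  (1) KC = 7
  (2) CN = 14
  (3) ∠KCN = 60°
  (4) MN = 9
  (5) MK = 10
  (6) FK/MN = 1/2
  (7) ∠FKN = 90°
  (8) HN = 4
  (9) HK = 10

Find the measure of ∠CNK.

Step 1: By the law of cosines on triangle NCK: NK² = 14² + 7² − 2·14·7·cos(60°) = 147, so NK = 7·√3.
Step 2: By the inverse law of cosines on triangle CNK: cos(∠CNK) = (14² + (7·√3)² − 7²) / (2·14·7·√3) = 294/339.48 = 0.866, so ∠CNK = 30°.

Therefore, the measure of angle ∠CNK = 30°.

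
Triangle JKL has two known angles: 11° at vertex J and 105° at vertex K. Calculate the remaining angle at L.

By the triangle angle sum property, the three interior angles of any triangle add up to 180°.
We know angle J = 11° and angle K = 105°, so their sum is 116°.
Therefore angle L = 180° - 116° = 64°.

64 degrees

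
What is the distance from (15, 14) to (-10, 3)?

The horizontal distance is |-10 - 15| = 25 and the vertical distance is |3 - 14| = 11.
By the Pythagorean theorem, d = sqrt(25^2 + 11^2) = sqrt(746).

sqrt(746)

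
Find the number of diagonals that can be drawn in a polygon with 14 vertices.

Each of the 14 vertices connects to 11 non-adjacent vertices via diagonals.
Total connections = 14 × 11 = 154, but each diagonal is counted twice.
Number of diagonals = 154 / 2 = 77.

77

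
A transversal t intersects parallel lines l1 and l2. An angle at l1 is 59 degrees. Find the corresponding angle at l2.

Corresponding angles formed by parallel lines and a transversal are equal.
The given angle is 59 degrees.
The corresponding angle = 59 degrees.

59 degrees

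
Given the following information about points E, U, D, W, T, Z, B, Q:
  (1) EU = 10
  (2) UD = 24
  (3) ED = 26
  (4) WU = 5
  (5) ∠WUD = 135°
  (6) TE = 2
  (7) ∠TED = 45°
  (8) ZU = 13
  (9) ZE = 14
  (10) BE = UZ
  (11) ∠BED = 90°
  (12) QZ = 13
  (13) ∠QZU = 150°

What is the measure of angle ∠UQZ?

Step 1: By the law of cosines on triangle QZU: QU² = 13² + 13² − 2·13·13·cos(150°) = 630.72, so QU ≈ 25.11.
Step 2: By the inverse law of cosines on triangle UQZ: cos(∠UQZ) = (25.11² + 13² − 13²) / (2·25.11·13) = 630.72/652.97 = 0.9659, so ∠UQZ = 15°.

Therefore, the measure of angle ∠UQZ = 15°.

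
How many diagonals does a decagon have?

Total line segments between 10 vertices = C(10,2) = 45.
Subtract the 10 sides: 45 - 10 = 35 diagonals.

35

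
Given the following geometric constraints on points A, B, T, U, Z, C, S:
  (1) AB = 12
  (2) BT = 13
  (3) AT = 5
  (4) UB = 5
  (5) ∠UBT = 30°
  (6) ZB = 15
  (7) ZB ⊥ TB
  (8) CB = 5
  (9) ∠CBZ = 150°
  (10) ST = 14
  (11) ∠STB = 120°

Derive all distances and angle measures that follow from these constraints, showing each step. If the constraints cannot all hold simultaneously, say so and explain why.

The constraints are consistent.

Step 1: From BT = 13, TS = 14, and ∠BTS = 120°, by the law of cosines:
  BS² = BT² + TS² - 2·BT·TS·cos(120°) = 169 + 196 + 182 = 547
  BS ≈ 23.39

Step 2: From TB = 13, BU = 5, and ∠TBU = 30°, by the law of cosines:
  TU² = TB² + BU² - 2·TB·BU·cos(30°) = 169 + 25 - 112.6 = 81.42
  TU ≈ 9.02

Step 3: From TB = 13, BZ = 15, and ∠TBZ = 90°, by the law of cosines:
  TZ² = TB² + BZ² - 2·TB·BZ·cos(90°) = 169 + 225 - 0 = 394
  TZ ≈ 19.85

Step 4: From ZB = 15, BC = 5, and ∠ZBC = 150°, by the law of cosines:
  ZC² = ZB² + BC² - 2·ZB·BC·cos(150°) = 225 + 25 + 129.9 = 379.9
  ZC ≈ 19.49

Step 5: From AB = 12, AT = 5, BT = 13, by the inverse law of cosines:
  cos(∠BAT) = (AB² + AT² - BT²) / (2·AB·AT)
  ∠BAT = 90°

Step 6: From BA = 12, BT = 13, AT = 5, by the inverse law of cosines:
  cos(∠ABT) = (BA² + BT² - AT²) / (2·BA·BT)
  ∠ABT = 22.62°

Step 7: From TA = 5, TB = 13, AB = 12, by the inverse law of cosines:
  cos(∠ATB) = (TA² + TB² - AB²) / (2·TA·TB)
  ∠ATB = 67.38°

Step 8: From BS = 23.39, BT = 13, ST = 14, by the inverse law of cosines:
  cos(∠SBT) = (BS² + BT² - ST²) / (2·BS·BT)
  ∠SBT = 31.22°

Step 9: From TB = 13, TU = 9.02, BU = 5, by the inverse law of cosines:
  cos(∠BTU) = (TB² + TU² - BU²) / (2·TB·TU)
  ∠BTU = 16.09°

Step 10: From TB = 13, TZ = 19.85, BZ = 15, by the inverse law of cosines:
  cos(∠BTZ) = (TB² + TZ² - BZ²) / (2·TB·TZ)
  ∠BTZ = 49.09°

Step 11: From UB = 5, UT = 9.02, BT = 13, by the inverse law of cosines:
  cos(∠BUT) = (UB² + UT² - BT²) / (2·UB·UT)
  ∠BUT = 133.91°

Step 12: From ZB = 15, ZC = 19.49, BC = 5, by the inverse law of cosines:
  cos(∠BZC) = (ZB² + ZC² - BC²) / (2·ZB·ZC)
  ∠BZC = 7.37°

Step 13: From ZB = 15, ZT = 19.85, BT = 13, by the inverse law of cosines:
  cos(∠BZT) = (ZB² + ZT² - BT²) / (2·ZB·ZT)
  ∠BZT = 40.91°

Step 14: From CB = 5, CZ = 19.49, BZ = 15, by the inverse law of cosines:
  cos(∠BCZ) = (CB² + CZ² - BZ²) / (2·CB·CZ)
  ∠BCZ = 22.63°

Step 15: From SB = 23.39, ST = 14, BT = 13, by the inverse law of cosines:
  cos(∠BST) = (SB² + ST² - BT²) / (2·SB·ST)
  ∠BST = 28.78°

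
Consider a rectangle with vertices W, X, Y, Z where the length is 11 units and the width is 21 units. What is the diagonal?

d = sqrt(11^2 + 21^2) = sqrt(562)

sqrt(562)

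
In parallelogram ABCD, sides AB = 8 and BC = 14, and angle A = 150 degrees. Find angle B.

In a parallelogram, consecutive angles are supplementary (sum to 180°).
angle B = 180 - angle A
angle B = 180 - 150
angle B = 30 degrees

30 degrees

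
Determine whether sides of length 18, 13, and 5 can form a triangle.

Check the triangle inequality: 13 + 5 = 18 ≤ 18.
Since the sum of two sides does not exceed the third, no triangle can be formed.

No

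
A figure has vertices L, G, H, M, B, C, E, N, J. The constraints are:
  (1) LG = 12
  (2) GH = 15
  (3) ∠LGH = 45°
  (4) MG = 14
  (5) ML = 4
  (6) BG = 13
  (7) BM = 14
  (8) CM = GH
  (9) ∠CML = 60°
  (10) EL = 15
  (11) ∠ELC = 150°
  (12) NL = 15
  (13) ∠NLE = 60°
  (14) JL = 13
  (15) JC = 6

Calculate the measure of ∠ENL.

Step 1: By the law of cosines on triangle NLE: NE² = 15² + 15² − 2·15·15·cos(60°) = 225, so NE = 15.
Step 2: By the inverse law of cosines on triangle ENL: cos(∠ENL) = (15² + 15² − 15²) / (2·15·15) = 225/450 = 0.5, so ∠ENL = 60°.

Therefore, the measure of angle ∠ENL = 60°.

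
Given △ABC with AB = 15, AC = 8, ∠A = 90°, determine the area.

Area = (1/2)(15)(8) sin(90°) = (1/2)(15)(8)(1) = 60

60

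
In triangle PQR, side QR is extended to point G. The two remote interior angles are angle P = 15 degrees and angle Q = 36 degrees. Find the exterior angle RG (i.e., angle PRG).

The interior angle at R is 180 - 15 - 36 = 129 degrees.
The exterior angle and interior angle at R are supplementary:
Exterior angle = 180 - 129 = 51 degrees.

51 degrees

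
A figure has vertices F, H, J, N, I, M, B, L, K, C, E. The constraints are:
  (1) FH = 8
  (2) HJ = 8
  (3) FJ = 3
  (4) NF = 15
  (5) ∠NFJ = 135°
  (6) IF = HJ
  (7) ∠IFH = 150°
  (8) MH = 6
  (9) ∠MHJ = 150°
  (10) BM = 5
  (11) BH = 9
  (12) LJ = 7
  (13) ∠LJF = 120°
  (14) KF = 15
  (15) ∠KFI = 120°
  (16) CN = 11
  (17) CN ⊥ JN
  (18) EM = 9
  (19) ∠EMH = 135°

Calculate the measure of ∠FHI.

From the given relations: IF = HJ = 8.
Step 1: By the law of cosines on triangle HFI: HI² = 8² + 8² − 2·8·8·cos(150°) = 238.85, so HI ≈ 15.45.
Step 2: By the inverse law of cosines on triangle FHI: cos(∠FHI) = (8² + 15.45² − 8²) / (2·8·15.45) = 238.85/247.28 = 0.9659, so ∠FHI = 15°.

Therefore, the measure of angle ∠FHI = 15°.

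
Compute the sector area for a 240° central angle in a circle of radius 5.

The full circle has area πr² = π(5)² = 25*pi.
The sector covers 240° out of 360°, a fraction of 2/3.
Sector area = 25*pi × 2/3 = 50*pi/3.

50*pi/3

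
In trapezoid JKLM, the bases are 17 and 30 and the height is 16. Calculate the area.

Area = (17 + 30) * 16 / 2 = 752 / 2 = 376

376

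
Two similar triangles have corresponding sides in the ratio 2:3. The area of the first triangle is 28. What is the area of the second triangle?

Area ratio = (2/3)^2 = 4/9. Area of the second triangle = 28 * 9/4 = 63.

63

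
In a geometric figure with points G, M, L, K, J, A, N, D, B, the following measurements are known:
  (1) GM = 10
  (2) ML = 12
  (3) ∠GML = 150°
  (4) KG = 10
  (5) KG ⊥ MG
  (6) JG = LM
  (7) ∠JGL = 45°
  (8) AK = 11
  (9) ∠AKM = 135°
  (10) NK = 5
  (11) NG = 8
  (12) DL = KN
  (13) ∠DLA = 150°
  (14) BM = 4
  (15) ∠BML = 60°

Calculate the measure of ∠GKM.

Step 1: By the law of cosines on triangle KGM: KM² = 10² + 10² − 2·10·10·cos(90°) = 200, so KM = 10·√2.
Step 2: By the inverse law of cosines on triangle GKM: cos(∠GKM) = (10² + (10·√2)² − 10²) / (2·10·10·√2) = 200/282.84 = 0.7071, so ∠GKM = 45°.

Therefore, the measure of angle ∠GKM = 45°.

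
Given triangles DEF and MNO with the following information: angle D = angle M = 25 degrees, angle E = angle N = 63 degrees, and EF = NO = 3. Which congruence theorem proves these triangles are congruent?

The given information matches AAS: Two pairs of corresponding angles and a non-included side are equal (Angle-Angle-Side).

AAS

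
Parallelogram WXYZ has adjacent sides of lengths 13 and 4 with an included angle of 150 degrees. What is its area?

Area = a * b * sin(theta)
Area = 13 * 4 * sin(150 degrees)
Area = 52 * 1/2
Area = 26

26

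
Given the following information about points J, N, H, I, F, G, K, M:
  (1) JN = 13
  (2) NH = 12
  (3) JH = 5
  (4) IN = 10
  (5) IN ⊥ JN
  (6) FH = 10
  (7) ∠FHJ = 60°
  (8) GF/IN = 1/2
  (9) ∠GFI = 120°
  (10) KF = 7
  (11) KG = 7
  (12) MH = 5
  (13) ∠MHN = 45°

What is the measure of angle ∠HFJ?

Step 1: By the law of cosines on triangle FHJ: FJ² = 10² + 5² − 2·10·5·cos(60°) = 75, so FJ = 5·√3.
Step 2: By the inverse law of cosines on triangle HFJ: cos(∠HFJ) = (10² + (5·√3)² − 5²) / (2·10·5·√3) = 150/173.21 = 0.866, so ∠HFJ = 30°.

Therefore, the measure of angle ∠HFJ = 30°.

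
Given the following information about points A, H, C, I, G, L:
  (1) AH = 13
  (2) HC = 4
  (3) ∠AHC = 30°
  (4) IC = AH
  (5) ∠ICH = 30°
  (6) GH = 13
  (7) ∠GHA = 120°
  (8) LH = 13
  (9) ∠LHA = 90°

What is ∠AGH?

Step 1: By the law of cosines on triangle GHA: GA² = 13² + 13² − 2·13·13·cos(120°) = 507, so GA = 13·√3.
Step 2: By the inverse law of cosines on triangle AGH: cos(∠AGH) = ((13·√3)² + 13² − 13²) / (2·13·√3·13) = 507/585.43 = 0.866, so ∠AGH = 30°.

Therefore, the measure of angle ∠AGH = 30°.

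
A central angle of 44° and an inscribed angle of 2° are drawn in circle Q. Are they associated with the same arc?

By the inscribed angle theorem, the inscribed angle for a central angle of 44° should be 44° / 2 = 22°.
The given inscribed angle is 2°, which does not equal 22°.
Therefore, no, they do not correspond to the same arc.

No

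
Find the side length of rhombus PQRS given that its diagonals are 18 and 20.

Half-diagonals are 9 and 10. side = sqrt(9^2 + 10^2) = sqrt(181)

sqrt(181)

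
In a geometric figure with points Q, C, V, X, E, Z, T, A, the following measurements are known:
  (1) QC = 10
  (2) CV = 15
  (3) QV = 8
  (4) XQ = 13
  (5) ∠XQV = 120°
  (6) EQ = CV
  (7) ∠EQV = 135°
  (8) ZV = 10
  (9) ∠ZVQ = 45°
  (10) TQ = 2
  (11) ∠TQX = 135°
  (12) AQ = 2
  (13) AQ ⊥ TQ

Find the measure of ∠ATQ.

Step 1: By the law of cosines on triangle TQA: TA² = 2² + 2² − 2·2·2·cos(90°) = 8, so TA = 2·√2.
Step 2: By the inverse law of cosines on triangle ATQ: cos(∠ATQ) = ((2·√2)² + 2² − 2²) / (2·2·√2·2) = 8/11.31 = 0.7071, so ∠ATQ = 45°.

Therefore, the measure of angle ∠ATQ = 45°.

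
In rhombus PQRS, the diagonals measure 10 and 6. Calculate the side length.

Half-diagonals are 5 and 3. side = sqrt(5^2 + 3^2) = sqrt(34)

sqrt(34)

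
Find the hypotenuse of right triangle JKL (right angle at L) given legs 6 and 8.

By the Pythagorean theorem: JK^2 = JL^2 + KL^2
JK^2 = 6^2 + 8^2 = 36 + 64 = 100
JK = sqrt(100) = 10

10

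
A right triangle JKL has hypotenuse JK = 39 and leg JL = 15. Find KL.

Rearranging the Pythagorean theorem to solve for the unknown leg:
leg^2 = hypotenuse^2 - known_leg^2 = 1521 - 225 = 1296
leg = sqrt(1296) = 36.

36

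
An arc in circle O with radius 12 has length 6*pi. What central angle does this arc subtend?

The full circumference is 2πr = 24*pi.
The arc is 6*pi / 24*pi = 1/4 of the full circle.
So the central angle = 1/4 × 360° = 90°.

90°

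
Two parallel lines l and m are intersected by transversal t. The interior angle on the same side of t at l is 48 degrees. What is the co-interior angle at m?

Co-interior angles (same-side interior) formed by parallel lines and a transversal are supplementary (sum to 180 degrees).
The given angle is 48 degrees.
The co-interior angle = 180 - 48 = 132 degrees.

132 degrees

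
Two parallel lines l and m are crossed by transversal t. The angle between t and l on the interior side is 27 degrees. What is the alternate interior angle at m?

Alternate interior angles are equal: 27 degrees.

27 degrees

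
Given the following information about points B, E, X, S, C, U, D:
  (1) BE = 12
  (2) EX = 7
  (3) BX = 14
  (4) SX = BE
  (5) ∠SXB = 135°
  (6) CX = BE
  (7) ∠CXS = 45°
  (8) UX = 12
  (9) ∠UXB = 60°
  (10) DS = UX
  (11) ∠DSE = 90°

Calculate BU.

Step 1: By the law of cosines on triangle BXU: BU² = 14² + 12² − 2·14·12·cos(60°) = 172, so BU = 2·√43.

Therefore, the length of BU = 2·√43.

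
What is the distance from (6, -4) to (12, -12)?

The horizontal distance is |12 - 6| = 6 and the vertical distance is |-12 - -4| = 8.
By the Pythagorean theorem, d = sqrt(6^2 + 8^2) = sqrt(100) = 10.

10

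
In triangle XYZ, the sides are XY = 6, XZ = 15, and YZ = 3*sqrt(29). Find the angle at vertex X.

When all three sides of a triangle are known, the law of cosines can be rearranged to find any angle.
cos(C) = (a² + b² - c²) / (2ab) gives cos(X) = 0.
Taking the inverse cosine: X = 90°.

90°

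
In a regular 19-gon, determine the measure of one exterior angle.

Each exterior angle of a regular n-gon is 360 / n.
For n = 19: 360 / 19 = 360/19 degrees.

360/19 degrees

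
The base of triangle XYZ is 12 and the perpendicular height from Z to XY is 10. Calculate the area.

Area = (1/2) * base * height
Area = (1/2) * 12 * 10
Area = 60

60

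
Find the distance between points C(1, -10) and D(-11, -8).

d = sqrt((-12)^2 + (2)^2) = sqrt(148) = 2*sqrt(37)

2*sqrt(37)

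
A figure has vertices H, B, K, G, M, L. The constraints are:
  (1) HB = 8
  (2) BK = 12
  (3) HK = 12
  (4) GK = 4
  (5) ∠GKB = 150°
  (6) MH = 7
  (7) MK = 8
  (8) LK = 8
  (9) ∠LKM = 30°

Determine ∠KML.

Step 1: By the law of cosines on triangle MKL: ML² = 8² + 8² − 2·8·8·cos(30°) = 17.15, so ML ≈ 4.14.
Step 2: By the inverse law of cosines on triangle KML: cos(∠KML) = (8² + 4.14² − 8²) / (2·8·4.14) = 17.15/66.26 = 0.2588, so ∠KML = 75°.

Therefore, the measure of angle ∠KML = 75°.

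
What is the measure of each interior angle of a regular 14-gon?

Each interior angle of a regular n-gon is (n - 2) * 180 / n.
For n = 14: (14 - 2) * 180 / 14 = 2160/14 = 1080/7 degrees.

1080/7 degrees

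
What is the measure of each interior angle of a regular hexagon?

Each interior angle of a regular n-gon is (n - 2) * 180 / n.
For n = 6: (6 - 2) * 180 / 6 = 720/6 = 120 degrees.

120 degrees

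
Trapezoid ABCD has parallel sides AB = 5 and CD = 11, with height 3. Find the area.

Area of a trapezoid = (base1 + base2) * height / 2
Area = (5 + 11) * 3 / 2
Area = 16 * 3 / 2
Area = 48 / 2
Area = 24

24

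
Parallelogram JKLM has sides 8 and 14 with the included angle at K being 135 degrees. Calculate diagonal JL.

The diagonal of a parallelogram can be found by treating two adjacent sides and the diagonal as a triangle.
Applying the law of cosines with sides 8, 14 and included angle 135°:
d^2 = 64 + 196 - 224*cos(135°) = 112*sqrt(2) + 260
d = 2*sqrt(28*sqrt(2) + 65)

2*sqrt(28*sqrt(2) + 65)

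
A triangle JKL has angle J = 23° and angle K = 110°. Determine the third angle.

The interior angles sum to 180°: angle L = 180 - 23 - 110 = 47°.
The triangle is obtuse (angles 23°, 110°, 47°).

47 degrees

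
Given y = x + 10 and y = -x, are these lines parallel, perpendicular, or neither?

Slope of line 1: m1 = 1
Slope of line 2: m2 = -1
m1 * m2 = -1, so perpendicular.

Perpendicular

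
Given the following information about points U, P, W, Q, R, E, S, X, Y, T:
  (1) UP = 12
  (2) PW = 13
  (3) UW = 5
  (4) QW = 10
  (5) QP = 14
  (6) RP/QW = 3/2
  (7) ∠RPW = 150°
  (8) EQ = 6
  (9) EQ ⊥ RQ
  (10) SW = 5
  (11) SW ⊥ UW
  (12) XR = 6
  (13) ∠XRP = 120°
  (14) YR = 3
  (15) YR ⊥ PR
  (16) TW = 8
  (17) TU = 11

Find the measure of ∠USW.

Step 1: By the law of cosines on triangle SWU: SU² = 5² + 5² − 2·5·5·cos(90°) = 50, so SU = 5·√2.
Step 2: By the inverse law of cosines on triangle USW: cos(∠USW) = ((5·√2)² + 5² − 5²) / (2·5·√2·5) = 50/70.71 = 0.7071, so ∠USW = 45°.

Therefore, the measure of angle ∠USW = 45°.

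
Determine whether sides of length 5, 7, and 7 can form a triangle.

Check all three triangle inequalities:
5 + 7 = 12 > 7 ✓
5 + 7 = 12 > 7 ✓
7 + 7 = 14 > 5 ✓
All conditions hold, so these sides form a valid triangle.

Yes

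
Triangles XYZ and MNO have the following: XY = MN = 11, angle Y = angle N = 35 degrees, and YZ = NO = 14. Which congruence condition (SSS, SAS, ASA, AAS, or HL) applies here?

The given information matches SAS: Two pairs of corresponding sides and the included angle are equal (Side-Angle-Side).

SAS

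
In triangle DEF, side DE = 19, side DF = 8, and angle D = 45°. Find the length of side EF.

When two sides and the included angle are known, the law of cosines gives the third side.
c^2 = a^2 + b^2 - 2ab cos(C) generalizes the Pythagorean theorem to non-right triangles.
Here: EF^2 = 361 + 64 - 304*(sqrt(2)/2) = 425 - 152*sqrt(2)
EF = sqrt(425 - 152*sqrt(2))

sqrt(425 - 152*sqrt(2))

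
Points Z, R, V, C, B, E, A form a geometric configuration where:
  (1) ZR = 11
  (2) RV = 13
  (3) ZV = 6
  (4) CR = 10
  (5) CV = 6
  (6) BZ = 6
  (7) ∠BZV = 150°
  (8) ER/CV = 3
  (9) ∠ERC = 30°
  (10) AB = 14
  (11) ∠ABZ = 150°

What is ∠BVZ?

Step 1: By the law of cosines on triangle VZB: VB² = 6² + 6² − 2·6·6·cos(150°) = 134.35, so VB ≈ 11.59.
Step 2: By the inverse law of cosines on triangle BVZ: cos(∠BVZ) = (11.59² + 6² − 6²) / (2·11.59·6) = 134.35/139.09 = 0.9659, so ∠BVZ = 15°.

Therefore, the measure of angle ∠BVZ = 15°.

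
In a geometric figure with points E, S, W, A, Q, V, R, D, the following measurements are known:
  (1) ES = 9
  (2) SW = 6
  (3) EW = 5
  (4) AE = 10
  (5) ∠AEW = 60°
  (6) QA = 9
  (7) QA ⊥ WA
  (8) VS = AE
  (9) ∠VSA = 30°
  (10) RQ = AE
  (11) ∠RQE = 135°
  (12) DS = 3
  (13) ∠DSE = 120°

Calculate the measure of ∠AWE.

Step 1: By the law of cosines on triangle WEA: WA² = 5² + 10² − 2·5·10·cos(60°) = 75, so WA = 5·√3.
Step 2: By the inverse law of cosines on triangle AWE: cos(∠AWE) = ((5·√3)² + 5² − 10²) / (2·5·√3·5) = 0/86.6 = 0, so ∠AWE = 90°.

Therefore, the measure of angle ∠AWE = 90°.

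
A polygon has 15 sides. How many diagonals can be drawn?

The number of diagonals in an n-gon is n(n - 3)/2.
For n = 15: 15(15 - 3)/2 = 15 × 12 / 2 = 90.

90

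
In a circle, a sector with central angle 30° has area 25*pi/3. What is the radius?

Sector area A = πr² × θ/360, so r² = 360A / (πθ).
r² = 360 × 25*pi/3 / (π × 30)
r² = 100
r = 10

10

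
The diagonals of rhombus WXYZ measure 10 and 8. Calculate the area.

Area of a rhombus = (d1 * d2) / 2
Area = (10 * 8) / 2
Area = 80 / 2
Area = 40

40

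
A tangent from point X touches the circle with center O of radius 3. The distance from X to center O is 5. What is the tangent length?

Let T be the point of tangency. Then OT ⊥ XT (radius ⊥ tangent).
In right triangle OTX: OX² = OT² + XT²
5² = 3² + XT²
XT² = 16, XT = 4

4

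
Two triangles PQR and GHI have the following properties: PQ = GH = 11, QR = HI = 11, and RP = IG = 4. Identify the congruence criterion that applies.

The given information provides:
PQ = GH = 11, QR = HI = 11, and RP = IG = 4
This matches the SSS congruence theorem.
All three pairs of corresponding sides are equal (Side-Side-Side).

SSS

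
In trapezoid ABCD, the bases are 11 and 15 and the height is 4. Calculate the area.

Area = (11 + 15) * 4 / 2 = 104 / 2 = 52

52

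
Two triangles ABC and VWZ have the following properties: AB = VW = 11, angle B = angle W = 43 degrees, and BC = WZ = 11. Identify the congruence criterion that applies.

The given information provides:
AB = VW = 11, angle B = angle W = 43 degrees, and BC = WZ = 11
This matches the SAS congruence theorem.
Two pairs of corresponding sides and the included angle are equal (Side-Angle-Side).

SAS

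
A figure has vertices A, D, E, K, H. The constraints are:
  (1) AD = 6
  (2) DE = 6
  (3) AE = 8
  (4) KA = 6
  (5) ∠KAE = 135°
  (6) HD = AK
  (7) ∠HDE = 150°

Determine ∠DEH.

From the given relations: HD = AK = 6.
Step 1: By the law of cosines on triangle EDH: EH² = 6² + 6² − 2·6·6·cos(150°) = 134.35, so EH ≈ 11.59.
Step 2: By the inverse law of cosines on triangle DEH: cos(∠DEH) = (6² + 11.59² − 6²) / (2·6·11.59) = 134.35/139.09 = 0.9659, so ∠DEH = 15°.

Therefore, the measure of angle ∠DEH = 15°.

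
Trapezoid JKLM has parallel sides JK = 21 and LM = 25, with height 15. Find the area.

A trapezoid's area equals the midsegment times the height.
The midsegment is (21 + 25) / 2 = 23.
Area = 23 * 15 = 345.

345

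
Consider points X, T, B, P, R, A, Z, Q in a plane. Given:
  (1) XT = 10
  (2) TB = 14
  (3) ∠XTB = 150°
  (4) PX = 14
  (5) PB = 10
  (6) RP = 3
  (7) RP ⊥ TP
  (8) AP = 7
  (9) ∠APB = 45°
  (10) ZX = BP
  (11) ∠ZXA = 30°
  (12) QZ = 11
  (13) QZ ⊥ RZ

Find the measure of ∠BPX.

Step 1: By the law of cosines on triangle BTX: BX² = 14² + 10² − 2·14·10·cos(150°) = 538.49, so BX ≈ 23.21.
Step 2: By the inverse law of cosines on triangle BPX: cos(∠BPX) = (10² + 14² − 23.21²) / (2·10·14) = -242.49/280 = -0.866, so ∠BPX = 150°.

Therefore, the measure of angle ∠BPX = 150°.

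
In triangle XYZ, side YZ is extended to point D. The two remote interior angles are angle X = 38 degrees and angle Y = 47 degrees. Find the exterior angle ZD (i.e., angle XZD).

The interior angle at Z is 180 - 38 - 47 = 95 degrees.
The exterior angle and interior angle at Z are supplementary:
Exterior angle = 180 - 95 = 85 degrees.

85 degrees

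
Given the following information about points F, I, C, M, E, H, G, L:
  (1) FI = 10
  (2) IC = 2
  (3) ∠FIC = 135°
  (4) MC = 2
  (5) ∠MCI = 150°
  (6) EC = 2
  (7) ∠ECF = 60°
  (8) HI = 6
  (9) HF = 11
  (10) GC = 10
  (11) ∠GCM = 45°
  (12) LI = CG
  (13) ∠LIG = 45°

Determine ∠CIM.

Step 1: By the law of cosines on triangle ICM: IM² = 2² + 2² − 2·2·2·cos(150°) = 14.93, so IM ≈ 3.86.
Step 2: By the inverse law of cosines on triangle CIM: cos(∠CIM) = (2² + 3.86² − 2²) / (2·2·3.86) = 14.93/15.45 = 0.9659, so ∠CIM = 15°.

Therefore, the measure of angle ∠CIM = 15°.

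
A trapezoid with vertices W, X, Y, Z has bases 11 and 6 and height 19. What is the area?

Area = (11 + 6) * 19 / 2 = 323 / 2 = 323/2

323/2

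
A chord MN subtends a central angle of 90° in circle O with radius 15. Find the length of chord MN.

Chord length = 2r sin(θ/2)
= 2 × 15 × sin(90°/2)
= 2 × 15 × sin(45°)
= 15*sqrt(2)

15*sqrt(2)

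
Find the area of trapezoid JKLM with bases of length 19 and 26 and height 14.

A trapezoid's area equals the midsegment times the height.
The midsegment is (19 + 26) / 2 = 45/2.
Area = 45/2 * 14 = 315.

315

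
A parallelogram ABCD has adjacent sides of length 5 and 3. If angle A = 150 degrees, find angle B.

In a parallelogram, consecutive angles are supplementary (sum to 180°).
angle B = 180 - angle A
angle B = 180 - 150
angle B = 30 degrees

30 degrees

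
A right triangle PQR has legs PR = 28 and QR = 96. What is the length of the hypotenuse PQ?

By the Pythagorean theorem: PQ^2 = PR^2 + QR^2
PQ^2 = 28^2 + 96^2 = 784 + 9216 = 10000
PQ = sqrt(10000) = 100

100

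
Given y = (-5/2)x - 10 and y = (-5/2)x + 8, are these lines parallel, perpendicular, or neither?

Slope of line 1: m1 = -5/2
Slope of line 2: m2 = -5/2
m1 = m2, so the lines are parallel.

Parallel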